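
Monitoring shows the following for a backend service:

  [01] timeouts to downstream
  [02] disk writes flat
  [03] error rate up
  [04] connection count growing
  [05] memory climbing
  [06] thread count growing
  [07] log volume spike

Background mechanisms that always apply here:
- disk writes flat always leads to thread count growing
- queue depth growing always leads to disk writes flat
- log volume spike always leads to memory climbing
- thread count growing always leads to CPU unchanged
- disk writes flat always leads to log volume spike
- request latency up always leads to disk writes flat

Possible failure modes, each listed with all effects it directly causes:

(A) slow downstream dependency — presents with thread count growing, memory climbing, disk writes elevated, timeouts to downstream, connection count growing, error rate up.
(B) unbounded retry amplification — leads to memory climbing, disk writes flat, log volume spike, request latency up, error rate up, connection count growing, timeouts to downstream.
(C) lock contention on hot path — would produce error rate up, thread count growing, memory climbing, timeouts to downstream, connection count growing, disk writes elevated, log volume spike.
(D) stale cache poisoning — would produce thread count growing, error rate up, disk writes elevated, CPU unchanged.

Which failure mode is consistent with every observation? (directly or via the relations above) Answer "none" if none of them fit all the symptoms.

For each candidate, compare predicted effects to what was observed:
(A) slow downstream dependency — fails on disk writes flat, log volume spike (predicts disk writes elevated, not disk writes flat)
(B) unbounded retry amplification — accounts for every observation (thread count growing via disk writes flat → thread count growing)
(C) lock contention on hot path — timeouts to downstream match; disk writes flat miss; error rate up match; connection count growing match; memory climbing match; thread count growing match; log volume spike match
(D) stale cache poisoning — fails on timeouts to downstream, disk writes flat, connection count growing, memory climbing, log volume spike (predicts disk writes elevated, not disk writes flat)
(B) is the only candidate with no mismatches.

B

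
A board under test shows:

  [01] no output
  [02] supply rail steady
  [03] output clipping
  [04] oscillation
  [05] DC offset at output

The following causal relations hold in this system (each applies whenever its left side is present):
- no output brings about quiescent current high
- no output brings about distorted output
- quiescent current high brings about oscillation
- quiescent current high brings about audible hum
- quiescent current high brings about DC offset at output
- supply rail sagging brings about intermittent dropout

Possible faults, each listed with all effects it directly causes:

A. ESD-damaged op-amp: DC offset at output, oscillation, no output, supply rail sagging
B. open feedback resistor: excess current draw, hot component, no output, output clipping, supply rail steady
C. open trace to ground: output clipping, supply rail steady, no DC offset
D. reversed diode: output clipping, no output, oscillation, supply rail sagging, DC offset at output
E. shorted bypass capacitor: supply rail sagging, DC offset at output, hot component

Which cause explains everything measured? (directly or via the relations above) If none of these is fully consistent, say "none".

Checking each candidate against the observations:
(A) ESD-damaged op-amp — fails on supply rail steady, output clipping (predicts supply rail sagging, not supply rail steady)
(B) open feedback resistor — no output match; supply rail steady match; output clipping match; oscillation match (by no output → quiescent current high → oscillation); DC offset at output match (by no output → quiescent current high → DC offset at output)
(C) open trace to ground — fails on no output, oscillation, DC offset at output (predicts no DC offset, not DC offset at output)
(D) reversed diode — no output match; supply rail steady miss; output clipping match; oscillation match; DC offset at output match
(E) shorted bypass capacitor — no output miss; supply rail steady miss; output clipping miss; oscillation miss; DC offset at output match
(B) alone accounts for all the evidence.

B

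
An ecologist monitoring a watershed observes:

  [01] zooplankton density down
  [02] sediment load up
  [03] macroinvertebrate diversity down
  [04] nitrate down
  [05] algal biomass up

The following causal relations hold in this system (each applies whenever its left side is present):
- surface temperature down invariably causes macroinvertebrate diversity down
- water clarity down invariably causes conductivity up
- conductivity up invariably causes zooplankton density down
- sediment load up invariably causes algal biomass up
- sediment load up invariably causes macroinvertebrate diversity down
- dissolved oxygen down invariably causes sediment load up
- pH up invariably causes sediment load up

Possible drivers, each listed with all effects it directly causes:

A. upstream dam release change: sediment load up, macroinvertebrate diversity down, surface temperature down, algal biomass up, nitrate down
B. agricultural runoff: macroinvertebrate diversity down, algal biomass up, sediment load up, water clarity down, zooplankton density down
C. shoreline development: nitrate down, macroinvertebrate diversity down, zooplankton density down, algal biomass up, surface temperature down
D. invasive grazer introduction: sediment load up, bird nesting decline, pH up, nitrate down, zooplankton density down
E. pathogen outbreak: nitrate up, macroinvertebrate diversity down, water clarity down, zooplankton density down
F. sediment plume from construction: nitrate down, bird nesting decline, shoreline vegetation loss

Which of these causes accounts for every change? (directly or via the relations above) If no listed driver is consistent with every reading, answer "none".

For each candidate, compare predicted effects to what was observed:
(A) upstream dam release change — does not account for zooplankton density down
(B) agricultural runoff — zooplankton density down match; sediment load up match; macroinvertebrate diversity down match; nitrate down miss; algal biomass up match
(C) shoreline development — zooplankton density down match; sediment load up miss; macroinvertebrate diversity down match; nitrate down match; algal biomass up match
(D) invasive grazer introduction — accounts for every observation (macroinvertebrate diversity down through sediment load up → macroinvertebrate diversity down)
(E) pathogen outbreak — zooplankton density down match; sediment load up miss; macroinvertebrate diversity down match; nitrate down miss; algal biomass up miss
(F) sediment plume from construction — does not account for zooplankton density down, sediment load up, macroinvertebrate diversity down, algal biomass up
(D) is the only candidate with no mismatches.

D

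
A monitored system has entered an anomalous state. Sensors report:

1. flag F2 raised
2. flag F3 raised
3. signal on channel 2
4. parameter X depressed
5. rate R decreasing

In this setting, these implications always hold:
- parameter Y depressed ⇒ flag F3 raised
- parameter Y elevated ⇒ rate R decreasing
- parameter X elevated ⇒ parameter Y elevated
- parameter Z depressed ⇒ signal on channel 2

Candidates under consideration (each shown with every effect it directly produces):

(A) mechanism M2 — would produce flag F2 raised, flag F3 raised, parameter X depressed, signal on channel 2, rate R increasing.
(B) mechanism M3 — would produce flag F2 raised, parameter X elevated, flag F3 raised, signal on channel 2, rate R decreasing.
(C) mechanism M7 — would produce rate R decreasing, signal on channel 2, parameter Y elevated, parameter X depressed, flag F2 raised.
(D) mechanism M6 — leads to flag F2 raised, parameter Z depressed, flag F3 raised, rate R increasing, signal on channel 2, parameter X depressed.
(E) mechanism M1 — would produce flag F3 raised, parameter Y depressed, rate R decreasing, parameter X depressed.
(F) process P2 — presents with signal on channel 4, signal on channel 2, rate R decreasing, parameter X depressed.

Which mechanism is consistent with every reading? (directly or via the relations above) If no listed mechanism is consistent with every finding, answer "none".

none

Checking each candidate against the observations:
(A) mechanism M2 — flag F2 raised yes; flag F3 raised yes; signal on channel 2 yes; parameter X depressed yes; rate R decreasing NO
(B) mechanism M3 — fails on parameter X depressed (predicts parameter X elevated, not parameter X depressed)
(C) mechanism M7 — flag F2 raised yes; flag F3 raised NO; signal on channel 2 yes; parameter X depressed yes; rate R decreasing yes
(D) mechanism M6 — flag F2 raised yes; flag F3 raised yes; signal on channel 2 yes; parameter X depressed yes; rate R decreasing NO
(E) mechanism M1 — does not account for flag F2 raised, signal on channel 2
(F) process P2 — does not account for flag F2 raised, flag F3 raised
None of the listed candidates fits everything.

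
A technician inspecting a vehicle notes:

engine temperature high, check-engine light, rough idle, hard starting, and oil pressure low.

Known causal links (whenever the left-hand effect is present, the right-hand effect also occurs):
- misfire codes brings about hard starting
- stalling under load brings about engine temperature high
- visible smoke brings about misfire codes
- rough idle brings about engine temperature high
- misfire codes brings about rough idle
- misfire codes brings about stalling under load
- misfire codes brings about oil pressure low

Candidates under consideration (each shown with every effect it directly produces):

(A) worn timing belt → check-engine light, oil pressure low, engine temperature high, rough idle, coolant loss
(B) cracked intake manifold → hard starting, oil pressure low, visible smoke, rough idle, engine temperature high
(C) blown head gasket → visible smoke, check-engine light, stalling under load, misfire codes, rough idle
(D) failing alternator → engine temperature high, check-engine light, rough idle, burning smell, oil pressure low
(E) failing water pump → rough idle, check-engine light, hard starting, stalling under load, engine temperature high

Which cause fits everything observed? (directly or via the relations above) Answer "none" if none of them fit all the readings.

C

For each candidate, compare predicted effects to what was observed:
(A) worn timing belt — engine temperature high ✓; check-engine light ✓; rough idle ✓; hard starting ✗; oil pressure low ✓
(B) cracked intake manifold — does not account for check-engine light
(C) blown head gasket — engine temperature high ✓ (by stalling under load → engine temperature high); check-engine light ✓; rough idle ✓; hard starting ✓ (by misfire codes → hard starting); oil pressure low ✓ (by misfire codes → oil pressure low)
(D) failing alternator — does not account for hard starting
(E) failing water pump — engine temperature high ✓; check-engine light ✓; rough idle ✓; hard starting ✓; oil pressure low ✗
(C) is the only candidate with no mismatches.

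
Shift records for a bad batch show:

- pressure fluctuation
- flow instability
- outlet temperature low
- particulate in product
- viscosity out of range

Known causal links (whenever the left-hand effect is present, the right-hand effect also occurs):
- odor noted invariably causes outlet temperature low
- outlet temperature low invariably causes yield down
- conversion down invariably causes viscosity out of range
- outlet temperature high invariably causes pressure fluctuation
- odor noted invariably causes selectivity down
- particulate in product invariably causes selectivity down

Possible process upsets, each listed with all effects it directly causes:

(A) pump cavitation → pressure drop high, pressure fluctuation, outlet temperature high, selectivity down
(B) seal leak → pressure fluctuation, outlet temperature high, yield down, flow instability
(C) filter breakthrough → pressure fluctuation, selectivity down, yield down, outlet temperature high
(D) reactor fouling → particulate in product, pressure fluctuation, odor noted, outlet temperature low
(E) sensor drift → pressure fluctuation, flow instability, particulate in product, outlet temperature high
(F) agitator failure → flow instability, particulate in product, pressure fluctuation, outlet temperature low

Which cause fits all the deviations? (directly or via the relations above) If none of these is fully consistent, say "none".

none

Testing each hypothesis:
(A) pump cavitation — fails on flow instability, outlet temperature low, particulate in product, viscosity out of range (predicts outlet temperature high, not outlet temperature low)
(B) seal leak — fails on outlet temperature low, particulate in product, viscosity out of range (predicts outlet temperature high, not outlet temperature low)
(C) filter breakthrough — fails on flow instability, outlet temperature low, particulate in product, viscosity out of range (predicts outlet temperature high, not outlet temperature low)
(D) reactor fouling — pressure fluctuation ✓; flow instability ✗; outlet temperature low ✓; particulate in product ✓; viscosity out of range ✗
(E) sensor drift — pressure fluctuation ✓; flow instability ✓; outlet temperature low ✗; particulate in product ✓; viscosity out of range ✗
(F) agitator failure — does not account for viscosity out of range
None of the listed candidates fits everything.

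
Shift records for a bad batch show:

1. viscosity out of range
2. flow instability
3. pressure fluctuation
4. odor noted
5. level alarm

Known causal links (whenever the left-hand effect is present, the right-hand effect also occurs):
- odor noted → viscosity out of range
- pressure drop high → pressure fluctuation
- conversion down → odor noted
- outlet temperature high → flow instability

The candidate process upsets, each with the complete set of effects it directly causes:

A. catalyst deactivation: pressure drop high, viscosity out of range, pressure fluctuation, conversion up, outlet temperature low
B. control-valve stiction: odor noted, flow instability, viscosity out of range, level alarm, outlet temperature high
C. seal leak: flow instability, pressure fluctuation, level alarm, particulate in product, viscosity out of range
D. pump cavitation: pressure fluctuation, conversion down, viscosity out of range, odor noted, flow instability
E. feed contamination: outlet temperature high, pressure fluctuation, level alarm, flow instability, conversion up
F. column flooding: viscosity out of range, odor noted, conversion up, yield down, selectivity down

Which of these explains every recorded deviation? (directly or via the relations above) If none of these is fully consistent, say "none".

Per-candidate check:
(A) catalyst deactivation — does not account for flow instability, odor noted, level alarm
(B) control-valve stiction — does not account for pressure fluctuation
(C) seal leak — viscosity out of range yes; flow instability yes; pressure fluctuation yes; odor noted NO; level alarm yes
(D) pump cavitation — does not account for level alarm
(E) feed contamination — does not account for viscosity out of range, odor noted
(F) column flooding — viscosity out of range yes; flow instability NO; pressure fluctuation NO; odor noted yes; level alarm NO
No candidate is consistent with all observations.

none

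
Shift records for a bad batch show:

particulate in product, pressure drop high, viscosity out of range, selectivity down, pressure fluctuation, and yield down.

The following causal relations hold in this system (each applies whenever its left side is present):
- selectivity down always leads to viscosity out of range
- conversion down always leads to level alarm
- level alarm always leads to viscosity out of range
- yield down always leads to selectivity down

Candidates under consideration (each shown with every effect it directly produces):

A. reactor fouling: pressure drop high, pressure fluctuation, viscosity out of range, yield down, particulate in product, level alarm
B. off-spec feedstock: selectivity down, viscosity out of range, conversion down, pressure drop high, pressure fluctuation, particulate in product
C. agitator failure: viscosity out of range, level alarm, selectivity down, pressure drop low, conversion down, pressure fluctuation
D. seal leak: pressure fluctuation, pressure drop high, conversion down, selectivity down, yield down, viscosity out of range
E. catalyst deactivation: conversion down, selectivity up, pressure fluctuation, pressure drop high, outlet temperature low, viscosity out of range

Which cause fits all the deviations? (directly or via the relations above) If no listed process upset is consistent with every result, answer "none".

A

Checking each candidate against the observations:
(A) reactor fouling — accounts for every observation (selectivity down via yield down → selectivity down)
(B) off-spec feedstock — particulate in product match; pressure drop high match; viscosity out of range match; selectivity down match; pressure fluctuation match; yield down miss
(C) agitator failure — fails on particulate in product, pressure drop high, yield down (predicts pressure drop low, not pressure drop high)
(D) seal leak — does not account for particulate in product
(E) catalyst deactivation — fails on particulate in product, selectivity down, yield down (predicts selectivity up, not selectivity down)
(A) alone accounts for all the evidence.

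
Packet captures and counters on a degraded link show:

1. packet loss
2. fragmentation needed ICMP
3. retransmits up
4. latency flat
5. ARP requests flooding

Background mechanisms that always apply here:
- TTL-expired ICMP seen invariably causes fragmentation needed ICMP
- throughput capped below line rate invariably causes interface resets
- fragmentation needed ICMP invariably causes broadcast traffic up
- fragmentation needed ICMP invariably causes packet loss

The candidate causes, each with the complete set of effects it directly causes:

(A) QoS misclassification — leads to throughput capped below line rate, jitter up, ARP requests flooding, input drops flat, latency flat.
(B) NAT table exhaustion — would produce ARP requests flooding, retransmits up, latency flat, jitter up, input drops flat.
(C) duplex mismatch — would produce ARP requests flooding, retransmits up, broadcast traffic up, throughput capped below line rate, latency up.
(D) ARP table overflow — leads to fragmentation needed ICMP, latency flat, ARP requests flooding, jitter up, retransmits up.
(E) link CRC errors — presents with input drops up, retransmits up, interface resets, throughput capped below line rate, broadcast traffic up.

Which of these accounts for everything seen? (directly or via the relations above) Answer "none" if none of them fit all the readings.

D

For each candidate, compare predicted effects to what was observed:
(A) QoS misclassification — does not account for packet loss, fragmentation needed ICMP, retransmits up
(B) NAT table exhaustion — does not account for packet loss, fragmentation needed ICMP
(C) duplex mismatch — fails on packet loss, fragmentation needed ICMP, latency flat (predicts latency up, not latency flat)
(D) ARP table overflow — packet loss + (through fragmentation needed ICMP → packet loss); fragmentation needed ICMP +; retransmits up +; latency flat +; ARP requests flooding +
(E) link CRC errors — does not account for packet loss, fragmentation needed ICMP, latency flat, ARP requests flooding
(D) alone accounts for all the evidence.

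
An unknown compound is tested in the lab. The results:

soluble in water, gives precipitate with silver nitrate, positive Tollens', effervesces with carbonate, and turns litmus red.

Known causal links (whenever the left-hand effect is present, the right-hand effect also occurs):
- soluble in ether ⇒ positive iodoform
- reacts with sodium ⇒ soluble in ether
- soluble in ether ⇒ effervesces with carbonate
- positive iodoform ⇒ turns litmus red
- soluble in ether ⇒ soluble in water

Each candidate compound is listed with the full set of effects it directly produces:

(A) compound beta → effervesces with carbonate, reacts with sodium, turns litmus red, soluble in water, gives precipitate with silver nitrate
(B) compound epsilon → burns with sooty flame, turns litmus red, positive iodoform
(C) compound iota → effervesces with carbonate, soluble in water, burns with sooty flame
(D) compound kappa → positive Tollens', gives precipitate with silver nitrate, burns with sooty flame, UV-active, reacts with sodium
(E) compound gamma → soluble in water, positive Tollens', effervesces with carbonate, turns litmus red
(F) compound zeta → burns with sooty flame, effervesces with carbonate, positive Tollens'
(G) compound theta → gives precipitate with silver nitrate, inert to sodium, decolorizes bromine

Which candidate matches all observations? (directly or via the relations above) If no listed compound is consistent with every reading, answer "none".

Checking each candidate against the observations:
(A) compound beta — does not account for positive Tollens'
(B) compound epsilon — does not account for soluble in water, gives precipitate with silver nitrate, positive Tollens', effervesces with carbonate
(C) compound iota — does not account for gives precipitate with silver nitrate, positive Tollens', turns litmus red
(D) compound kappa — accounts for every observation (soluble in water via reacts with sodium → soluble in ether → soluble in water)
(E) compound gamma — soluble in water +; gives precipitate with silver nitrate -; positive Tollens' +; effervesces with carbonate +; turns litmus red +
(F) compound zeta — does not account for soluble in water, gives precipitate with silver nitrate, turns litmus red
(G) compound theta — does not account for soluble in water, positive Tollens', effervesces with carbonate, turns litmus red
(D) is the only candidate with no mismatches.

D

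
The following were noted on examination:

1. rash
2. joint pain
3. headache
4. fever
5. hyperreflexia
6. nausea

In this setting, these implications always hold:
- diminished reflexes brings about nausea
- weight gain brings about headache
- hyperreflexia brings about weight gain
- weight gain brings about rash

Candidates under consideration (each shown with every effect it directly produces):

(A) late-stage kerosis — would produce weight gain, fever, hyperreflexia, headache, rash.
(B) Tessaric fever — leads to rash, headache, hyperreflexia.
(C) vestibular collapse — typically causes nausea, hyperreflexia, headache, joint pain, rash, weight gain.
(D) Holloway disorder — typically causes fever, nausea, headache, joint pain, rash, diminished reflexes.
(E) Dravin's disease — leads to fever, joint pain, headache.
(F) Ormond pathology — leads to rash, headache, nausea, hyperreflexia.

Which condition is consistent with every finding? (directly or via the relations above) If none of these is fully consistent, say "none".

none

Checking each candidate against the observations:
(A) late-stage kerosis — does not account for joint pain, nausea
(B) Tessaric fever — does not account for joint pain, fever, nausea
(C) vestibular collapse — does not account for fever
(D) Holloway disorder — rash match; joint pain match; headache match; fever match; hyperreflexia miss; nausea match
(E) Dravin's disease — rash miss; joint pain match; headache match; fever match; hyperreflexia miss; nausea miss
(F) Ormond pathology — rash match; joint pain miss; headache match; fever miss; hyperreflexia match; nausea match
None of the listed candidates fits everything.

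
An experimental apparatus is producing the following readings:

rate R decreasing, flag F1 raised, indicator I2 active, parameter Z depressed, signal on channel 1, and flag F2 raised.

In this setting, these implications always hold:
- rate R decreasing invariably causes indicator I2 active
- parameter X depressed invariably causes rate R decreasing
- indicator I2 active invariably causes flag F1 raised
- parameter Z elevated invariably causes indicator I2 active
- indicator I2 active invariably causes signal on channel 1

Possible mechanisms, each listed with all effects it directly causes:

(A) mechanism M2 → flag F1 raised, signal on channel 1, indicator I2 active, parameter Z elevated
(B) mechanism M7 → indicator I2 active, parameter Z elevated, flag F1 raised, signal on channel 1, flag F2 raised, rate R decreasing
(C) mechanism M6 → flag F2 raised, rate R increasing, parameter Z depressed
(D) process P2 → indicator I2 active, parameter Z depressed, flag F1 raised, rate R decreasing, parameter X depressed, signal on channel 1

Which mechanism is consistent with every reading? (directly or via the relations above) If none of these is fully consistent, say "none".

Checking each candidate against the observations:
(A) mechanism M2 — rate R decreasing ✗; flag F1 raised ✓; indicator I2 active ✓; parameter Z depressed ✗; signal on channel 1 ✓; flag F2 raised ✗
(B) mechanism M7 — rate R decreasing ✓; flag F1 raised ✓; indicator I2 active ✓; parameter Z depressed ✗; signal on channel 1 ✓; flag F2 raised ✓
(C) mechanism M6 — fails on rate R decreasing, flag F1 raised, indicator I2 active, signal on channel 1 (predicts rate R increasing, not rate R decreasing)
(D) process P2 — rate R decreasing ✓; flag F1 raised ✓; indicator I2 active ✓; parameter Z depressed ✓; signal on channel 1 ✓; flag F2 raised ✗
None of the listed candidates fits everything.

none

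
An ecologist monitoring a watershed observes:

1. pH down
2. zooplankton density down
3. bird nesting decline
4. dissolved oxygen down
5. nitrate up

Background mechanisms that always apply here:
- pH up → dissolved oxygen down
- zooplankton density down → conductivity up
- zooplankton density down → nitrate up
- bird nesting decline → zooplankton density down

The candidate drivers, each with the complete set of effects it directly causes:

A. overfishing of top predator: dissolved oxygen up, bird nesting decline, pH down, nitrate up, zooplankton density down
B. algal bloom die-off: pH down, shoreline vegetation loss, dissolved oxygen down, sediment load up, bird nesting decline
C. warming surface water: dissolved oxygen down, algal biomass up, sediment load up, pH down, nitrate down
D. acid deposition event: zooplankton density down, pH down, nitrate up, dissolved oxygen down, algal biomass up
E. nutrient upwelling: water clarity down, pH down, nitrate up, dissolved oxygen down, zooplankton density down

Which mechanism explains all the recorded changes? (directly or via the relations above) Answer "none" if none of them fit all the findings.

For each candidate, compare predicted effects to what was observed:
(A) overfishing of top predator — pH down ✓; zooplankton density down ✓; bird nesting decline ✓; dissolved oxygen down ✗; nitrate up ✓
(B) algal bloom die-off — accounts for every observation (zooplankton density down via bird nesting decline → zooplankton density down)
(C) warming surface water — fails on zooplankton density down, bird nesting decline, nitrate up (predicts nitrate down, not nitrate up)
(D) acid deposition event — does not account for bird nesting decline
(E) nutrient upwelling — pH down ✓; zooplankton density down ✓; bird nesting decline ✗; dissolved oxygen down ✓; nitrate up ✓
(B) is the only candidate with no mismatches.

B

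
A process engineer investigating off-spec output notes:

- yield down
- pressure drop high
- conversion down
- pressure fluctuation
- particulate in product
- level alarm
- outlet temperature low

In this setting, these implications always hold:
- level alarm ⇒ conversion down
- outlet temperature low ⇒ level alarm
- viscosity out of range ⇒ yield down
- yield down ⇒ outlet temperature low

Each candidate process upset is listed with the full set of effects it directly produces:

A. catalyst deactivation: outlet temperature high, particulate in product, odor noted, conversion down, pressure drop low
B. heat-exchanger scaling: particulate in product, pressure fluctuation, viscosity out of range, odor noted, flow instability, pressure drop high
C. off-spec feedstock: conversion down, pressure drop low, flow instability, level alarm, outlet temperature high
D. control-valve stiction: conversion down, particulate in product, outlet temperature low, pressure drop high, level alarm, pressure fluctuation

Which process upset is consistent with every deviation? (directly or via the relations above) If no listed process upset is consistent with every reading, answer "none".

B

Checking each candidate against the observations:
(A) catalyst deactivation — yield down -; pressure drop high -; conversion down +; pressure fluctuation -; particulate in product +; level alarm -; outlet temperature low -
(B) heat-exchanger scaling — yield down + (via viscosity out of range → yield down); pressure drop high +; conversion down + (via viscosity out of range → yield down → outlet temperature low → level alarm → conversion down); pressure fluctuation +; particulate in product +; level alarm + (via viscosity out of range → yield down → outlet temperature low → level alarm); outlet temperature low + (via viscosity out of range → yield down → outlet temperature low)
(C) off-spec feedstock — yield down -; pressure drop high -; conversion down +; pressure fluctuation -; particulate in product -; level alarm +; outlet temperature low -
(D) control-valve stiction — yield down -; pressure drop high +; conversion down +; pressure fluctuation +; particulate in product +; level alarm +; outlet temperature low +
Only (B) is consistent with every observation.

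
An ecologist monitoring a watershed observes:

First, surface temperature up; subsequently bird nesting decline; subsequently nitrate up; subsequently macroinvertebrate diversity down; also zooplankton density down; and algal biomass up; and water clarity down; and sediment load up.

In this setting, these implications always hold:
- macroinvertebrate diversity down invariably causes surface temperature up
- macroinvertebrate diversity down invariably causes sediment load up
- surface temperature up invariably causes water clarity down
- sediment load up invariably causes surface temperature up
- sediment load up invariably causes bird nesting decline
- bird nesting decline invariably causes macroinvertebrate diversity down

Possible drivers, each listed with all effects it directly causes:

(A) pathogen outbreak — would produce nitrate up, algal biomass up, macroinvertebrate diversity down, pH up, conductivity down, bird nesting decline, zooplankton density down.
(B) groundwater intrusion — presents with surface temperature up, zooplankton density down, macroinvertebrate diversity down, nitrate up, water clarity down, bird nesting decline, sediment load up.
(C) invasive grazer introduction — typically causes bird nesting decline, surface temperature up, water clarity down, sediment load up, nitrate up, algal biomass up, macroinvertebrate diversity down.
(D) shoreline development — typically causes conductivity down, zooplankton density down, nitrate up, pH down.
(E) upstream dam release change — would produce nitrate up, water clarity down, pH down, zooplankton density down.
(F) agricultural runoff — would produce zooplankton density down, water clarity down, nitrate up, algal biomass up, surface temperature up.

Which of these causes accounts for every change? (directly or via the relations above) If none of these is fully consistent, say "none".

For each candidate, compare predicted effects to what was observed:
(A) pathogen outbreak — surface temperature up ✓ (by macroinvertebrate diversity down → surface temperature up); bird nesting decline ✓; nitrate up ✓; macroinvertebrate diversity down ✓; zooplankton density down ✓; algal biomass up ✓; water clarity down ✓ (by macroinvertebrate diversity down → surface temperature up → water clarity down); sediment load up ✓ (by macroinvertebrate diversity down → sediment load up)
(B) groundwater intrusion — does not account for algal biomass up
(C) invasive grazer introduction — surface temperature up ✓; bird nesting decline ✓; nitrate up ✓; macroinvertebrate diversity down ✓; zooplankton density down ✗; algal biomass up ✓; water clarity down ✓; sediment load up ✓
(D) shoreline development — does not account for surface temperature up, bird nesting decline, macroinvertebrate diversity down, algal biomass up, water clarity down, sediment load up
(E) upstream dam release change — does not account for surface temperature up, bird nesting decline, macroinvertebrate diversity down, algal biomass up, sediment load up
(F) agricultural runoff — surface temperature up ✓; bird nesting decline ✗; nitrate up ✓; macroinvertebrate diversity down ✗; zooplankton density down ✓; algal biomass up ✓; water clarity down ✓; sediment load up ✗
(A) is the only candidate with no mismatches.

A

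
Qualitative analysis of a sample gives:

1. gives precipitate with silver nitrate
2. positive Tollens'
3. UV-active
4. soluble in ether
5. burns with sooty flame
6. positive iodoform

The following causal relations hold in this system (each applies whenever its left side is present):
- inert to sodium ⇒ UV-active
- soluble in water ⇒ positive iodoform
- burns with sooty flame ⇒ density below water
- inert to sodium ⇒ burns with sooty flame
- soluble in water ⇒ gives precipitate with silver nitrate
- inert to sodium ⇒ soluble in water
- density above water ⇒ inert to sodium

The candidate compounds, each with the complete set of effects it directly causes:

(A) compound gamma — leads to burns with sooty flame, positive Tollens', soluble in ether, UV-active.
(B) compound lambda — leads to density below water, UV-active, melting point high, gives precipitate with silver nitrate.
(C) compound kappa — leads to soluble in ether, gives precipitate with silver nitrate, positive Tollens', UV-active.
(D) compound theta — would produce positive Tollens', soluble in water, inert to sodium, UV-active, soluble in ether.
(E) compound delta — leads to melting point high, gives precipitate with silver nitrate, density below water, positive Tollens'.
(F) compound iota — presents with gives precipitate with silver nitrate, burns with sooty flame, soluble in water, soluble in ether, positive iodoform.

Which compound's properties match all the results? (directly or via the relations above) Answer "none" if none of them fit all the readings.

Per-candidate check:
(A) compound gamma — gives precipitate with silver nitrate -; positive Tollens' +; UV-active +; soluble in ether +; burns with sooty flame +; positive iodoform -
(B) compound lambda — does not account for positive Tollens', soluble in ether, burns with sooty flame, positive iodoform
(C) compound kappa — gives precipitate with silver nitrate +; positive Tollens' +; UV-active +; soluble in ether +; burns with sooty flame -; positive iodoform -
(D) compound theta — gives precipitate with silver nitrate + (via soluble in water → gives precipitate with silver nitrate); positive Tollens' +; UV-active +; soluble in ether +; burns with sooty flame + (via inert to sodium → burns with sooty flame); positive iodoform + (via soluble in water → positive iodoform)
(E) compound delta — gives precipitate with silver nitrate +; positive Tollens' +; UV-active -; soluble in ether -; burns with sooty flame -; positive iodoform -
(F) compound iota — does not account for positive Tollens', UV-active
Only (D) is consistent with every observation.

D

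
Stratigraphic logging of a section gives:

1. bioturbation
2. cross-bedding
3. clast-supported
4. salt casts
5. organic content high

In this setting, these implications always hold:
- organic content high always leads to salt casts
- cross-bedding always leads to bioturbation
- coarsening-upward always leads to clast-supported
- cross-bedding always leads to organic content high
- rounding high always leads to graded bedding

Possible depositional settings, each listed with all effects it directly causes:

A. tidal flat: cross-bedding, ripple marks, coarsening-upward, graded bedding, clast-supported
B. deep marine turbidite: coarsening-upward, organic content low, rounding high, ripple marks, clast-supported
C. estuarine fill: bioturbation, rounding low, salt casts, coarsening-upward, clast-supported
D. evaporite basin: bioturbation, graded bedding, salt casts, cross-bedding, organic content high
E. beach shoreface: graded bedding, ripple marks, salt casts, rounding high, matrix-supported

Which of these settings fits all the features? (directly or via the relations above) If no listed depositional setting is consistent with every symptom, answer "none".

Per-candidate check:
(A) tidal flat — bioturbation + (by cross-bedding → bioturbation); cross-bedding +; clast-supported +; salt casts + (by cross-bedding → organic content high → salt casts); organic content high + (by cross-bedding → organic content high)
(B) deep marine turbidite — bioturbation -; cross-bedding -; clast-supported +; salt casts -; organic content high -
(C) estuarine fill — bioturbation +; cross-bedding -; clast-supported +; salt casts +; organic content high -
(D) evaporite basin — bioturbation +; cross-bedding +; clast-supported -; salt casts +; organic content high +
(E) beach shoreface — fails on bioturbation, cross-bedding, clast-supported, organic content high (predicts matrix-supported, not clast-supported)
(A) is the only candidate with no mismatches.

A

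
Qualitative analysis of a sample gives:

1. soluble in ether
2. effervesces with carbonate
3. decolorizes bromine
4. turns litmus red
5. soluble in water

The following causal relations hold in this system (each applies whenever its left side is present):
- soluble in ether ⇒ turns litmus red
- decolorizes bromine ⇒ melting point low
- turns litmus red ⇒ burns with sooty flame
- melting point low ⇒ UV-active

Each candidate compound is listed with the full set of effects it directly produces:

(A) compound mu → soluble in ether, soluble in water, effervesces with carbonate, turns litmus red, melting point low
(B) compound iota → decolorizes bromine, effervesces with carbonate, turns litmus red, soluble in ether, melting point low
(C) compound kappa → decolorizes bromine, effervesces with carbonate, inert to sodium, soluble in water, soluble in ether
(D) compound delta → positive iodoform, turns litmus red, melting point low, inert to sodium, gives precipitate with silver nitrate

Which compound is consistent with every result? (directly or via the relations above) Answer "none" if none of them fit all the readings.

Testing each hypothesis:
(A) compound mu — does not account for decolorizes bromine
(B) compound iota — soluble in ether ✓; effervesces with carbonate ✓; decolorizes bromine ✓; turns litmus red ✓; soluble in water ✗
(C) compound kappa — accounts for every observation (turns litmus red by soluble in ether → turns litmus red)
(D) compound delta — does not account for soluble in ether, effervesces with carbonate, decolorizes bromine, soluble in water
(C) is the only candidate with no mismatches.

C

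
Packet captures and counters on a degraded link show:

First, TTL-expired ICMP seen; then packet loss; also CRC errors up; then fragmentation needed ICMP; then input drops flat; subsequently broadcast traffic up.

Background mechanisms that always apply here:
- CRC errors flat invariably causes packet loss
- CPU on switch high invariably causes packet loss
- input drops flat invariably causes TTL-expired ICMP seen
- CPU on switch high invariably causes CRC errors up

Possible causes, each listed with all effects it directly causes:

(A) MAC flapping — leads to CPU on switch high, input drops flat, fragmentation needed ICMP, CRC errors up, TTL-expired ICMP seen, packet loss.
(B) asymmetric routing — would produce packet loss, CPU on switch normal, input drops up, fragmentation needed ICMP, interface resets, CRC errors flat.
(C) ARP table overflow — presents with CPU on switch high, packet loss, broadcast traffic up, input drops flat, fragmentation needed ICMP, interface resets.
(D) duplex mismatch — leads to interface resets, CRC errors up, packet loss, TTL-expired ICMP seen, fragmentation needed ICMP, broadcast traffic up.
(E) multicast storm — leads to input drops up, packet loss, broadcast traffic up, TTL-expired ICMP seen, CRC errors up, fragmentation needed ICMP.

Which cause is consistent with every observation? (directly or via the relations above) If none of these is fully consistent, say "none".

C

Checking each candidate against the observations:
(A) MAC flapping — TTL-expired ICMP seen ✓; packet loss ✓; CRC errors up ✓; fragmentation needed ICMP ✓; input drops flat ✓; broadcast traffic up ✗
(B) asymmetric routing — fails on TTL-expired ICMP seen, CRC errors up, input drops flat, broadcast traffic up (predicts CRC errors flat, not CRC errors up; predicts input drops up, not input drops flat)
(C) ARP table overflow — TTL-expired ICMP seen ✓ (through input drops flat → TTL-expired ICMP seen); packet loss ✓; CRC errors up ✓ (through CPU on switch high → CRC errors up); fragmentation needed ICMP ✓; input drops flat ✓; broadcast traffic up ✓
(D) duplex mismatch — does not account for input drops flat
(E) multicast storm — fails on input drops flat (predicts input drops up, not input drops flat)
(C) alone accounts for all the evidence.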